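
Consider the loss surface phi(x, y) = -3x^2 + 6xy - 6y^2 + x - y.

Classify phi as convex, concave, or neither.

concave

phi is quadratic, so its Hessian is the constant matrix H = [[-6, 6], [6, -12]].
det(H) = 36, tr(H) = -18.
det(H) > 0 and tr(H) < 0, so H is negative definite everywhere: concave.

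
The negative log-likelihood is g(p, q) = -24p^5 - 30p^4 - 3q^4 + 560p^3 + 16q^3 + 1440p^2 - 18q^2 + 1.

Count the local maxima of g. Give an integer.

4

g separates as a function of p plus a function of q, so ∇g=0 decouples.
∂g/∂p = -120p(p - 4)(p + 2)(p + 3) = 0 at p ∈ {-3, -2, 0, 4}; ∂g/∂q = -12q(q - 3)(q - 1) = 0 at q ∈ {0, 1, 3}.
The Hessian is diagonal: diag(g_pp, g_qq). Second derivatives: g_pp(-3)=2520, g_pp(-2)=-1440, g_pp(0)=2880, g_pp(4)=-20160; g_qq(0)=-36, g_qq(1)=24, g_qq(3)=-72.
Local maxima occur where both diagonal entries negative: (-2, 0), (-2, 3), (4, 0), (4, 3). Count: 4.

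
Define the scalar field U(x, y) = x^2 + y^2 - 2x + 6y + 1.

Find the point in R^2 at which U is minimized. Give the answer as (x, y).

U(x,y) separates as P(x) + Q(y) + 1, so its minimum is min P + min Q + 1.
P'(x) = 2x - 2 vanishes at x ∈ {1}; Q'(y) = 2y + 6 vanishes at y ∈ {-3}.
Local minima of P (where P''>0): P(1)=-1. Local minima of Q: Q(-3)=-9.
So the global minimum of U is P(1) + Q(-3) + 1 = -1 − 9 + 1 = -9, attained at (1, -3).

(1, -3)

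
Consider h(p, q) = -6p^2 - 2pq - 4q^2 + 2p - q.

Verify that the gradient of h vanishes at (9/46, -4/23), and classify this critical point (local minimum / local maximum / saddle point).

local maximum

∇h = (-12p - 2q + 2, -2p - 8q - 1); substituting (9/46, -4/23) gives ∇h = (0, 0), so (9/46, -4/23) is indeed a critical point.
The Hessian of h is constant: H = [[-12, -2], [-2, -8]].
det(H) = (-12)·(-8) − (-2)² = 92.
det(H) > 0 and tr(H) = -20 < 0, so H is negative definite and the point is a local maximum.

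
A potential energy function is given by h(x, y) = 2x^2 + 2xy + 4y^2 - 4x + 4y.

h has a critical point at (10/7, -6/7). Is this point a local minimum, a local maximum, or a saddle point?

local minimum

The Hessian of h is constant: H = [[4, 2], [2, 8]].
det(H) = 4·8 − 2² = 28.
det(H) > 0 and tr(H) = 12 > 0, so H is positive definite and the point is a local minimum.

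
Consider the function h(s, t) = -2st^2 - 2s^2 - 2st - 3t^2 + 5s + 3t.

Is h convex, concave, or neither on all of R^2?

neither

The term -2st^2 is cubic, so the Hessian is not constant.
∂²h/∂t² = -4s - 6, which takes both signs as s varies (negative for sufficiently large s). A diagonal entry of the Hessian changing sign means the Hessian is neither positive- nor negative-semidefinite on all of R^2.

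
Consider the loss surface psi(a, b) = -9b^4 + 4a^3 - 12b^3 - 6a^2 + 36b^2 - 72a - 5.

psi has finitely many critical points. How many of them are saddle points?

3

psi separates as a function of a plus a function of b, so ∇psi=0 decouples.
∂psi/∂a = 12(a - 3)(a + 2) = 0 at a ∈ {-2, 3}; ∂psi/∂b = -36b(b - 1)(b + 2) = 0 at b ∈ {-2, 0, 1}.
The Hessian is diagonal: diag(psi_aa, psi_bb). Second derivatives: psi_aa(-2)=-60, psi_aa(3)=60; psi_bb(-2)=-216, psi_bb(0)=72, psi_bb(1)=-108.
Saddle points occur where the two diagonal entries have opposite signs: (-2, 0), (3, -2), (3, 1). Count: 3.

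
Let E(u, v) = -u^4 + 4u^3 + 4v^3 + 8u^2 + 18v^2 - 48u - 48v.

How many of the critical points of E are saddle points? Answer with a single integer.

E separates as a function of u plus a function of v, so ∇E=0 decouples.
∂E/∂u = -4(u - 3)(u - 2)(u + 2) = 0 at u ∈ {-2, 2, 3}; ∂E/∂v = 12(v - 1)(v + 4) = 0 at v ∈ {-4, 1}.
The Hessian is diagonal: diag(E_uu, E_vv). Second derivatives: E_uu(-2)=-80, E_uu(2)=16, E_uu(3)=-20; E_vv(-4)=-60, E_vv(1)=60.
Saddle points occur where the two diagonal entries have opposite signs: (-2, 1), (2, -4), (3, 1). Count: 3.

3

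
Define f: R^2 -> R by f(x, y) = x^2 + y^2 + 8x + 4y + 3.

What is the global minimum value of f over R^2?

f(x,y) separates as P(x) + Q(y) + 3, so its minimum is min P + min Q + 3.
P'(x) = 2x + 8 vanishes at x ∈ {-4}; Q'(y) = 2y + 4 vanishes at y ∈ {-2}.
Local minima of P (where P''>0): P(-4)=-16. Local minima of Q: Q(-2)=-4.
So the global minimum of f is P(-4) + Q(-2) + 3 = -16 − 4 + 3 = -17, attained at (-4, -2).

-17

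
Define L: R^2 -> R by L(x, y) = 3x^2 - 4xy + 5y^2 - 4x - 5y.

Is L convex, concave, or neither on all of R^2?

convex

L is quadratic, so its Hessian is the constant matrix H = [[6, -4], [-4, 10]].
det(H) = 44, tr(H) = 16.
det(H) > 0 and tr(H) > 0, so H is positive definite everywhere: convex.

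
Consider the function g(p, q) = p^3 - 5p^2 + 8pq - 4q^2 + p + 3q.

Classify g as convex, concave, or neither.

The term p^3 is cubic, so the Hessian is not constant.
∂²g/∂p² = 6p - 10, which takes both signs as p varies (negative for sufficiently negative p). A diagonal entry of the Hessian changing sign means the Hessian is neither positive- nor negative-semidefinite on all of R^2.

neither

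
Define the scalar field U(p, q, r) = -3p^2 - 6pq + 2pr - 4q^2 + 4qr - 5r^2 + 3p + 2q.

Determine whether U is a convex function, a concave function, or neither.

U is quadratic, so its Hessian is the constant matrix H = [[-6, -6, 2], [-6, -8, 4], [2, 4, -10]].
Leading principal minors: -6, 12, -88.
Signs alternate −, +, − ⇒ H ≺ 0 ⇒ concave.

concave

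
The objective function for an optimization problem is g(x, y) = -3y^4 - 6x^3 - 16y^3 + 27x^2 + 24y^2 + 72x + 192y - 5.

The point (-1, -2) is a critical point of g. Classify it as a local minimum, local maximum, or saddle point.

The mixed partial ∂²g/∂x∂y is 0, so the Hessian at any point is diag(g_xx, g_yy) = diag(18(-2x + 3), 12(-3y^2 - 8y + 4)).
At (-1, -2): H = diag(90, 96).
Both eigenvalues are positive, so H is positive definite: a local minimum.

local minimum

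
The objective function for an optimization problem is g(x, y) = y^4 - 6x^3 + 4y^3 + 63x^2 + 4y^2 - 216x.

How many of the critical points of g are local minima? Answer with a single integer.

g separates as a function of x plus a function of y, so ∇g=0 decouples.
∂g/∂x = -18(x - 4)(x - 3) = 0 at x ∈ {3, 4}; ∂g/∂y = 4y(y + 1)(y + 2) = 0 at y ∈ {-2, -1, 0}.
The Hessian is diagonal: diag(g_xx, g_yy). Second derivatives: g_xx(3)=18, g_xx(4)=-18; g_yy(-2)=8, g_yy(-1)=-4, g_yy(0)=8.
Local minima occur where both diagonal entries positive: (3, -2), (3, 0). Count: 2.

2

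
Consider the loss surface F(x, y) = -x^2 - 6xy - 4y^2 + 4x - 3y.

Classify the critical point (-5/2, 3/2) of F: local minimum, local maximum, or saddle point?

The Hessian of F is constant: H = [[-2, -6], [-6, -8]].
det(H) = (-2)·(-8) − (-6)² = -20.
Since det(H) < 0, H is indefinite and the critical point is a saddle point.

saddle point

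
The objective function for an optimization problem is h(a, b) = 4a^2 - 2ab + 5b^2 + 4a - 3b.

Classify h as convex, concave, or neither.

h is quadratic, so its Hessian is the constant matrix H = [[8, -2], [-2, 10]].
det(H) = 76, tr(H) = 18.
det(H) > 0 and tr(H) > 0, so H is positive definite everywhere: convex.

convex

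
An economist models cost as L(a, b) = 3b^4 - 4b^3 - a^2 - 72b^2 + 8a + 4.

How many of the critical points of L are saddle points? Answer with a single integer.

L separates as a function of a plus a function of b, so ∇L=0 decouples.
∂L/∂a = -2(a - 4) = 0 at a ∈ {4}; ∂L/∂b = 12b(b - 4)(b + 3) = 0 at b ∈ {-3, 0, 4}.
The Hessian is diagonal: diag(L_aa, L_bb). Second derivatives: L_aa(4)=-2; L_bb(-3)=252, L_bb(0)=-144, L_bb(4)=336.
Saddle points occur where the two diagonal entries have opposite signs: (4, -3), (4, 4). Count: 2.

2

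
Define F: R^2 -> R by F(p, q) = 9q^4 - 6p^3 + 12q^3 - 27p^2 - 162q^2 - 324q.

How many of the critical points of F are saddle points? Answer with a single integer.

F separates as a function of p plus a function of q, so ∇F=0 decouples.
∂F/∂p = -18p(p + 3) = 0 at p ∈ {-3, 0}; ∂F/∂q = 36(q - 3)(q + 1)(q + 3) = 0 at q ∈ {-3, -1, 3}.
The Hessian is diagonal: diag(F_pp, F_qq). Second derivatives: F_pp(-3)=54, F_pp(0)=-54; F_qq(-3)=432, F_qq(-1)=-288, F_qq(3)=864.
Saddle points occur where the two diagonal entries have opposite signs: (-3, -1), (0, -3), (0, 3). Count: 3.

3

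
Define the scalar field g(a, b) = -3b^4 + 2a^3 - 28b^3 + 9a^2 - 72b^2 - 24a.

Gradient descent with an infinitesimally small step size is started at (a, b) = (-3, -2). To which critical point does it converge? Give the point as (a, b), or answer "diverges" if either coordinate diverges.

g is separable, so gradient descent decouples: a follows -∂g/∂a, b follows -∂g/∂b.
∂g/∂a = 6(a - 1)(a + 4); at a=-3 this is -24, so a increases.
∂g/∂b = -12b(b + 3)(b + 4); at b=-2 this is 48, so b decreases.
a converges to its nearest critical value 1 (a local min of the a-part); b converges to -3. The iterate converges to (1, -3).

(1, -3)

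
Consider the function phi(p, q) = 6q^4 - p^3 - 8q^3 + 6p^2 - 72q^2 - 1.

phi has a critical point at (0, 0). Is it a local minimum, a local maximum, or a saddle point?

saddle point

The mixed partial ∂²phi/∂p∂q is 0, so the Hessian at any point is diag(phi_pp, phi_qq) = diag(6(-p + 2), 24(3q^2 - 2q - 6)).
At (0, 0): H = diag(12, -144).
The eigenvalues have opposite signs, so H is indefinite: a saddle point.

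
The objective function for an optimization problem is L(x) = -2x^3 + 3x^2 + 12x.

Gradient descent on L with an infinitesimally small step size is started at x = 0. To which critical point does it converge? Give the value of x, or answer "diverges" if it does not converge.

-1

L'(x) = -6(x - 2)(x + 1), so L'(0) = 12.
Gradient descent moves in the -L' direction, i.e. x is decreasing.
The nearest critical point in that direction is x = -1, where L'' = 18 > 0 (a local minimum). The iterate converges there.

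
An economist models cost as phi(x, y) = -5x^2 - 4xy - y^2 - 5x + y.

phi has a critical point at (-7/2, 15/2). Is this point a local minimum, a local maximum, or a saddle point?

The Hessian of phi is constant: H = [[-10, -4], [-4, -2]].
det(H) = (-10)·(-2) − (-4)² = 4.
det(H) > 0 and tr(H) = -12 < 0, so H is negative definite and the point is a local maximum.

local maximum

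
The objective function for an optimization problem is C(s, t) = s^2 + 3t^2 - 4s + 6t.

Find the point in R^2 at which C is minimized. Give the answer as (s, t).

C(s,t) separates as P(s) + Q(t), so its minimum is min P + min Q.
P'(s) = 2s - 4 vanishes at s ∈ {2}; Q'(t) = 6(t + 1) vanishes at t ∈ {-1}.
Local minima of P (where P''>0): P(2)=-4. Local minima of Q: Q(-1)=-3.
So the global minimum of C is P(2) + Q(-1) = -4 − 3 = -7, attained at (2, -1).

(2, -1)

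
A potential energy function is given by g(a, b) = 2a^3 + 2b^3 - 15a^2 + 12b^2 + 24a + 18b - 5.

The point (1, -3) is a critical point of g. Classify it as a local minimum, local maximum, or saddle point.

The mixed partial ∂²g/∂a∂b is 0, so the Hessian at any point is diag(g_aa, g_bb) = diag(6(2a - 5), 12(b + 2)).
At (1, -3): H = diag(-18, -12).
Both eigenvalues are negative, so H is negative definite: a local maximum.

local maximum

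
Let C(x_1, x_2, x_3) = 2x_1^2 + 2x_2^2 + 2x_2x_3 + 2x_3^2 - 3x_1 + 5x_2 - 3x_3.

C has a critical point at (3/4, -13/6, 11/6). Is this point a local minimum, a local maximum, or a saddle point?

The Hessian is constant: H = [[4, 0, 0], [0, 4, 2], [0, 2, 4]].
Leading principal minors: Δ₁ = 4, Δ₂ = 16, Δ₃ = 48.
All leading minors are positive, so H is positive definite: a local minimum.

local minimum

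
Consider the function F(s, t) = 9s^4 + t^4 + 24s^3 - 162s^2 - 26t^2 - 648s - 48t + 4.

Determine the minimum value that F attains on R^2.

-2373

F(s,t) separates as P(s) + Q(t) + 4, so its minimum is min P + min Q + 4.
P'(s) = 36(s - 3)(s + 2)(s + 3) vanishes at s ∈ {-3, -2, 3}; Q'(t) = 4(t - 4)(t + 1)(t + 3) vanishes at t ∈ {-3, -1, 4}.
Local minima of P (where P''>0): P(-3)=567, P(3)=-2025. Local minima of Q: Q(-3)=-9, Q(4)=-352.
So the global minimum of F is P(3) + Q(4) + 4 = -2025 − 352 + 4 = -2373, attained at (3, 4).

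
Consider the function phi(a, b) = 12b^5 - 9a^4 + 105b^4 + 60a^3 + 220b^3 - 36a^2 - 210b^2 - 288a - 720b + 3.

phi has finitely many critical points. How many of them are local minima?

phi separates as a function of a plus a function of b, so ∇phi=0 decouples.
∂phi/∂a = -36(a - 4)(a - 2)(a + 1) = 0 at a ∈ {-1, 2, 4}; ∂phi/∂b = 60(b - 1)(b + 1)(b + 3)(b + 4) = 0 at b ∈ {-4, -3, -1, 1}.
The Hessian is diagonal: diag(phi_aa, phi_bb). Second derivatives: phi_aa(-1)=-540, phi_aa(2)=216, phi_aa(4)=-360; phi_bb(-4)=-900, phi_bb(-3)=480, phi_bb(-1)=-720, phi_bb(1)=2400.
Local minima occur where both diagonal entries positive: (2, -3), (2, 1). Count: 2.

2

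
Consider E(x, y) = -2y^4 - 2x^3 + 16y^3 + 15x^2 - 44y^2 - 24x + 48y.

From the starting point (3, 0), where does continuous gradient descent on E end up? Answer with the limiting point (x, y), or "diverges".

E is separable, so gradient descent decouples: x follows -∂E/∂x, y follows -∂E/∂y.
∂E/∂x = -6(x - 4)(x - 1); at x=3 this is 12, so x decreases.
∂E/∂y = -8(y - 3)(y - 2)(y - 1); at y=0 this is 48, so y decreases.
The y-coordinate has no critical point in that direction and runs off to infinity.

diverges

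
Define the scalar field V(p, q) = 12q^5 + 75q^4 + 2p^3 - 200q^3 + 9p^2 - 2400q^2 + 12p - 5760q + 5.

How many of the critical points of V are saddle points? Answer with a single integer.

V separates as a function of p plus a function of q, so ∇V=0 decouples.
∂V/∂p = 6(p + 1)(p + 2) = 0 at p ∈ {-2, -1}; ∂V/∂q = 60(q - 4)(q + 2)(q + 3)(q + 4) = 0 at q ∈ {-4, -3, -2, 4}.
The Hessian is diagonal: diag(V_pp, V_qq). Second derivatives: V_pp(-2)=-6, V_pp(-1)=6; V_qq(-4)=-960, V_qq(-3)=420, V_qq(-2)=-720, V_qq(4)=20160.
Saddle points occur where the two diagonal entries have opposite signs: (-2, -3), (-2, 4), (-1, -4), (-1, -2). Count: 4.

4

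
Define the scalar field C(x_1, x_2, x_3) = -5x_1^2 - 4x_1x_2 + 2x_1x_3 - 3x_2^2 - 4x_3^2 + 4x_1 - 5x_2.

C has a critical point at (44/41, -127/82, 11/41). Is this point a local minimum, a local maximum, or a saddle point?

local maximum

The Hessian is constant: H = [[-10, -4, 2], [-4, -6, 0], [2, 0, -8]].
Leading principal minors: Δ₁ = -10, Δ₂ = 44, Δ₃ = -328.
The minors alternate sign starting negative (−, +, −), so H is negative definite: a local maximum.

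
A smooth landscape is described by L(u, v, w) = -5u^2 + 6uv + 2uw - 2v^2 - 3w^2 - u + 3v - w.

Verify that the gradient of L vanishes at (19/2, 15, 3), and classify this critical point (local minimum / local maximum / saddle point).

∇L = (-10u + 6v + 2w - 1, 6u - 4v + 3, 2u - 6w - 1); substituting (19/2, 15, 3) gives ∇L = (0, 0, 0), so (19/2, 15, 3) is indeed a critical point.
The Hessian is constant: H = [[-10, 6, 2], [6, -4, 0], [2, 0, -6]].
Leading principal minors: Δ₁ = -10, Δ₂ = 4, Δ₃ = -8.
The minors alternate sign starting negative (−, +, −), so H is negative definite: a local maximum.

local maximum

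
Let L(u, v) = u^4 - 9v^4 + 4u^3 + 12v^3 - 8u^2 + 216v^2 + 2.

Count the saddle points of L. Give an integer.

5

L separates as a function of u plus a function of v, so ∇L=0 decouples.
∂L/∂u = 4u(u - 1)(u + 4) = 0 at u ∈ {-4, 0, 1}; ∂L/∂v = -36v(v - 4)(v + 3) = 0 at v ∈ {-3, 0, 4}.
The Hessian is diagonal: diag(L_uu, L_vv). Second derivatives: L_uu(-4)=80, L_uu(0)=-16, L_uu(1)=20; L_vv(-3)=-756, L_vv(0)=432, L_vv(4)=-1008.
Saddle points occur where the two diagonal entries have opposite signs: (-4, -3), (-4, 4), (0, 0), (1, -3), (1, 4). Count: 5.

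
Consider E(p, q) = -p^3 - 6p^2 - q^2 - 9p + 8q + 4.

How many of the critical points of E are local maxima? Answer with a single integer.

E separates as a function of p plus a function of q, so ∇E=0 decouples.
∂E/∂p = -3(p + 1)(p + 3) = 0 at p ∈ {-3, -1}; ∂E/∂q = -2(q - 4) = 0 at q ∈ {4}.
The Hessian is diagonal: diag(E_pp, E_qq). Second derivatives: E_pp(-3)=6, E_pp(-1)=-6; E_qq(4)=-2.
Local maxima occur where both diagonal entries negative: (-1, 4). Count: 1.

1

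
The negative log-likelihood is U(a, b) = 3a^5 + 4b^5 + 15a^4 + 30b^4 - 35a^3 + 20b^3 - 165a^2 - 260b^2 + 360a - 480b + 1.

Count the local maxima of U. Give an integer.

4

U separates as a function of a plus a function of b, so ∇U=0 decouples.
∂U/∂a = 15(a - 2)(a - 1)(a + 3)(a + 4) = 0 at a ∈ {-4, -3, 1, 2}; ∂U/∂b = 20(b - 2)(b + 1)(b + 3)(b + 4) = 0 at b ∈ {-4, -3, -1, 2}.
The Hessian is diagonal: diag(U_aa, U_bb). Second derivatives: U_aa(-4)=-450, U_aa(-3)=300, U_aa(1)=-300, U_aa(2)=450; U_bb(-4)=-360, U_bb(-3)=200, U_bb(-1)=-360, U_bb(2)=1800.
Local maxima occur where both diagonal entries negative: (-4, -4), (-4, -1), (1, -4), (1, -1). Count: 4.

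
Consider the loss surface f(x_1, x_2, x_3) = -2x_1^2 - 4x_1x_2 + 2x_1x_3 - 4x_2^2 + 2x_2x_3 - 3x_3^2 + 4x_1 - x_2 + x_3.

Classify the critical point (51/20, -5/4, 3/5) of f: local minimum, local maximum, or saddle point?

The Hessian is constant: H = [[-4, -4, 2], [-4, -8, 2], [2, 2, -6]].
Leading principal minors: Δ₁ = -4, Δ₂ = 16, Δ₃ = -80.
The minors alternate sign starting negative (−, +, −), so H is negative definite: a local maximum.

local maximum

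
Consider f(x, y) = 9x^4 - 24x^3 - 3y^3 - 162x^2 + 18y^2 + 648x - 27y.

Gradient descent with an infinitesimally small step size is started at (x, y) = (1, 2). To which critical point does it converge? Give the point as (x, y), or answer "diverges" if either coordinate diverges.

f is separable, so gradient descent decouples: x follows -∂f/∂x, y follows -∂f/∂y.
∂f/∂x = 36(x - 3)(x - 2)(x + 3); at x=1 this is 288, so x decreases.
∂f/∂y = -9(y - 3)(y - 1); at y=2 this is 9, so y decreases.
x converges to its nearest critical value -3 (a local min of the x-part); y converges to 1. The iterate converges to (-3, 1).

(-3, 1)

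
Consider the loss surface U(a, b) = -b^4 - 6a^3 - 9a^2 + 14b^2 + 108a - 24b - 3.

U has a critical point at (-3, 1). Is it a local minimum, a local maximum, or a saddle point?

The mixed partial ∂²U/∂a∂b is 0, so the Hessian at any point is diag(U_aa, U_bb) = diag(-18(2a + 1), 4(-3b^2 + 7)).
At (-3, 1): H = diag(90, 16).
Both eigenvalues are positive, so H is positive definite: a local minimum.

local minimum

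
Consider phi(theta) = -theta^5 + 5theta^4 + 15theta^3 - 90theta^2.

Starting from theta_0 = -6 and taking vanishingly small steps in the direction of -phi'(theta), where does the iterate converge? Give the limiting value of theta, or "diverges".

-3

phi'(theta) = -5theta(theta - 4)(theta - 3)(theta + 3), so phi'(-6) = -8100.
Gradient descent moves in the -phi' direction, i.e. theta is increasing.
The nearest critical point in that direction is theta = -3, where phi'' = 630 > 0 (a local minimum). The iterate converges there.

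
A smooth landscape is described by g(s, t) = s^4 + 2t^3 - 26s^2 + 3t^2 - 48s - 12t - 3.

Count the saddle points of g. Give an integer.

g separates as a function of s plus a function of t, so ∇g=0 decouples.
∂g/∂s = 4(s - 4)(s + 1)(s + 3) = 0 at s ∈ {-3, -1, 4}; ∂g/∂t = 6(t - 1)(t + 2) = 0 at t ∈ {-2, 1}.
The Hessian is diagonal: diag(g_ss, g_tt). Second derivatives: g_ss(-3)=56, g_ss(-1)=-40, g_ss(4)=140; g_tt(-2)=-18, g_tt(1)=18.
Saddle points occur where the two diagonal entries have opposite signs: (-3, -2), (-1, 1), (4, -2). Count: 3.

3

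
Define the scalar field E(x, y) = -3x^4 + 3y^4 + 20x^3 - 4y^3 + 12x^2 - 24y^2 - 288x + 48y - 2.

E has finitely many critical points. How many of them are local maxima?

E separates as a function of x plus a function of y, so ∇E=0 decouples.
∂E/∂x = -12(x - 4)(x - 3)(x + 2) = 0 at x ∈ {-2, 3, 4}; ∂E/∂y = 12(y - 2)(y - 1)(y + 2) = 0 at y ∈ {-2, 1, 2}.
The Hessian is diagonal: diag(E_xx, E_yy). Second derivatives: E_xx(-2)=-360, E_xx(3)=60, E_xx(4)=-72; E_yy(-2)=144, E_yy(1)=-36, E_yy(2)=48.
Local maxima occur where both diagonal entries negative: (-2, 1), (4, 1). Count: 2.

2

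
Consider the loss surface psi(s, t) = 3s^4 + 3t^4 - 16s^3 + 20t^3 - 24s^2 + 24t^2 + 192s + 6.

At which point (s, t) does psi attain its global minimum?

psi(s,t) separates as P(s) + Q(t) + 6, so its minimum is min P + min Q + 6.
P'(s) = 12(s - 4)(s - 2)(s + 2) vanishes at s ∈ {-2, 2, 4}; Q'(t) = 12t(t + 1)(t + 4) vanishes at t ∈ {-4, -1, 0}.
Local minima of P (where P''>0): P(-2)=-304, P(4)=128. Local minima of Q: Q(-4)=-128, Q(0)=0.
So the global minimum of psi is P(-2) + Q(-4) + 6 = -304 − 128 + 6 = -426, attained at (-2, -4).

(-2, -4)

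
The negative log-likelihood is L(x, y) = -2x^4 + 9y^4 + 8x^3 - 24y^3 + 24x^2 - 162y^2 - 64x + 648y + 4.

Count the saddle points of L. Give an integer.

L separates as a function of x plus a function of y, so ∇L=0 decouples.
∂L/∂x = -8(x - 4)(x - 1)(x + 2) = 0 at x ∈ {-2, 1, 4}; ∂L/∂y = 36(y - 3)(y - 2)(y + 3) = 0 at y ∈ {-3, 2, 3}.
The Hessian is diagonal: diag(L_xx, L_yy). Second derivatives: L_xx(-2)=-144, L_xx(1)=72, L_xx(4)=-144; L_yy(-3)=1080, L_yy(2)=-180, L_yy(3)=216.
Saddle points occur where the two diagonal entries have opposite signs: (-2, -3), (-2, 3), (1, 2), (4, -3), (4, 3). Count: 5.

5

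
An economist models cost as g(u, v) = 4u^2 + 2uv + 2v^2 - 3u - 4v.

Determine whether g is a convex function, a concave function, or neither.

convex

g is quadratic, so its Hessian is the constant matrix H = [[8, 2], [2, 4]].
det(H) = 28, tr(H) = 12.
det(H) > 0 and tr(H) > 0, so H is positive definite everywhere: convex.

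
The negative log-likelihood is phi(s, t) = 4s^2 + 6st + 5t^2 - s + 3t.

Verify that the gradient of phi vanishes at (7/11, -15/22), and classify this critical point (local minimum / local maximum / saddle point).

∇phi = (8s + 6t - 1, 6s + 10t + 3); substituting (7/11, -15/22) gives ∇phi = (0, 0), so (7/11, -15/22) is indeed a critical point.
The Hessian of phi is constant: H = [[8, 6], [6, 10]].
det(H) = 8·10 − 6² = 44.
det(H) > 0 and tr(H) = 18 > 0, so H is positive definite and the point is a local minimum.

local minimum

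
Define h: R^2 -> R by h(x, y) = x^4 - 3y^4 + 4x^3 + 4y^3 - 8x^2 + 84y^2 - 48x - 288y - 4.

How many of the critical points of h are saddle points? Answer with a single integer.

5

h separates as a function of x plus a function of y, so ∇h=0 decouples.
∂h/∂x = 4(x - 2)(x + 2)(x + 3) = 0 at x ∈ {-3, -2, 2}; ∂h/∂y = -12(y - 3)(y - 2)(y + 4) = 0 at y ∈ {-4, 2, 3}.
The Hessian is diagonal: diag(h_xx, h_yy). Second derivatives: h_xx(-3)=20, h_xx(-2)=-16, h_xx(2)=80; h_yy(-4)=-504, h_yy(2)=72, h_yy(3)=-84.
Saddle points occur where the two diagonal entries have opposite signs: (-3, -4), (-3, 3), (-2, 2), (2, -4), (2, 3). Count: 5.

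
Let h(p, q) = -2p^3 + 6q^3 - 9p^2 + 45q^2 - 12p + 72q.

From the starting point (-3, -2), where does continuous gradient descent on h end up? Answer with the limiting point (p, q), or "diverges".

(-2, -1)

h is separable, so gradient descent decouples: p follows -∂h/∂p, q follows -∂h/∂q.
∂h/∂p = -6(p + 1)(p + 2); at p=-3 this is -12, so p increases.
∂h/∂q = 18(q + 1)(q + 4); at q=-2 this is -36, so q increases.
p converges to its nearest critical value -2 (a local min of the p-part); q converges to -1. The iterate converges to (-2, -1).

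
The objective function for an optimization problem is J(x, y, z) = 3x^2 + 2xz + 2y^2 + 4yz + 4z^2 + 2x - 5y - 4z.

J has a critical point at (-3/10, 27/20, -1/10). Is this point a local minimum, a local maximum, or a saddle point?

The Hessian is constant: H = [[6, 0, 2], [0, 4, 4], [2, 4, 8]].
Leading principal minors: Δ₁ = 6, Δ₂ = 24, Δ₃ = 80.
All leading minors are positive, so H is positive definite: a local minimum.

local minimum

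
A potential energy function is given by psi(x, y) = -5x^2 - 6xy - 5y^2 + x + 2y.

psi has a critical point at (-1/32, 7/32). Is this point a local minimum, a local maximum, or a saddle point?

The Hessian of psi is constant: H = [[-10, -6], [-6, -10]].
det(H) = (-10)·(-10) − (-6)² = 64.
det(H) > 0 and tr(H) = -20 < 0, so H is negative definite and the point is a local maximum.

local maximum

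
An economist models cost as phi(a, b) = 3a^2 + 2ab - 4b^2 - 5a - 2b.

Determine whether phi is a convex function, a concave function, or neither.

phi is quadratic, so its Hessian is the constant matrix H = [[6, 2], [2, -8]].
det(H) = -52, tr(H) = -2.
det(H) < 0, so H is indefinite: neither convex nor concave.

neither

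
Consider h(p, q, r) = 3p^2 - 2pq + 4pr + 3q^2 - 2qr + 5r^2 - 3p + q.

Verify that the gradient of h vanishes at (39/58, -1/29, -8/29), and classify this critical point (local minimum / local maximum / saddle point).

∇h = (6p - 2q + 4r - 3, -2p + 6q - 2r + 1, 4p - 2q + 10r); substituting (39/58, -1/29, -8/29) gives ∇h = (0, 0, 0), so (39/58, -1/29, -8/29) is indeed a critical point.
The Hessian is constant: H = [[6, -2, 4], [-2, 6, -2], [4, -2, 10]].
Leading principal minors: Δ₁ = 6, Δ₂ = 32, Δ₃ = 232.
All leading minors are positive, so H is positive definite: a local minimum.

local minimum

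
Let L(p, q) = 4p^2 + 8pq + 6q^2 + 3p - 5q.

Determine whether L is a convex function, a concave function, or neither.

convex

L is quadratic, so its Hessian is the constant matrix H = [[8, 8], [8, 12]].
det(H) = 32, tr(H) = 20.
det(H) > 0 and tr(H) > 0, so H is positive definite everywhere: convex.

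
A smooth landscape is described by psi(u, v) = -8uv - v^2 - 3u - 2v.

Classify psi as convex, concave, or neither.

neither

psi is quadratic, so its Hessian is the constant matrix H = [[0, -8], [-8, -2]].
det(H) = -64, tr(H) = -2.
det(H) < 0, so H is indefinite: neither convex nor concave.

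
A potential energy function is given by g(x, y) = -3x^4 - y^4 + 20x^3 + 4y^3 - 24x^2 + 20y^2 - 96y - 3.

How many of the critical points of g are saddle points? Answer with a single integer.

4

g separates as a function of x plus a function of y, so ∇g=0 decouples.
∂g/∂x = -12x(x - 4)(x - 1) = 0 at x ∈ {0, 1, 4}; ∂g/∂y = -4(y - 4)(y - 2)(y + 3) = 0 at y ∈ {-3, 2, 4}.
The Hessian is diagonal: diag(g_xx, g_yy). Second derivatives: g_xx(0)=-48, g_xx(1)=36, g_xx(4)=-144; g_yy(-3)=-140, g_yy(2)=40, g_yy(4)=-56.
Saddle points occur where the two diagonal entries have opposite signs: (0, 2), (1, -3), (1, 4), (4, 2). Count: 4.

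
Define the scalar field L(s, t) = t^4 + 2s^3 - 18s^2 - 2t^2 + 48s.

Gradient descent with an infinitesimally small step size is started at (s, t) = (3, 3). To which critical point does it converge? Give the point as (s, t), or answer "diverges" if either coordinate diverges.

(4, 1)

L is separable, so gradient descent decouples: s follows -∂L/∂s, t follows -∂L/∂t.
∂L/∂s = 6(s - 4)(s - 2); at s=3 this is -6, so s increases.
∂L/∂t = 4t(t - 1)(t + 1); at t=3 this is 96, so t decreases.
s converges to its nearest critical value 4 (a local min of the s-part); t converges to 1. The iterate converges to (4, 1).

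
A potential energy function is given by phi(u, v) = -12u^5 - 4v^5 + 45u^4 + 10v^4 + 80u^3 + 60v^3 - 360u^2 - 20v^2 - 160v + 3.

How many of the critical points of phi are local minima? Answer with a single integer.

phi separates as a function of u plus a function of v, so ∇phi=0 decouples.
∂phi/∂u = -60u(u - 3)(u - 2)(u + 2) = 0 at u ∈ {-2, 0, 2, 3}; ∂phi/∂v = -20(v - 4)(v - 1)(v + 1)(v + 2) = 0 at v ∈ {-2, -1, 1, 4}.
The Hessian is diagonal: diag(phi_uu, phi_vv). Second derivatives: phi_uu(-2)=2400, phi_uu(0)=-720, phi_uu(2)=480, phi_uu(3)=-900; phi_vv(-2)=360, phi_vv(-1)=-200, phi_vv(1)=360, phi_vv(4)=-1800.
Local minima occur where both diagonal entries positive: (-2, -2), (-2, 1), (2, -2), (2, 1). Count: 4.

4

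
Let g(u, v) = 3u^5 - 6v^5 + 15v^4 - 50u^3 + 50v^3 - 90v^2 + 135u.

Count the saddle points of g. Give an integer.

8

g separates as a function of u plus a function of v, so ∇g=0 decouples.
∂g/∂u = 15(u - 3)(u - 1)(u + 1)(u + 3) = 0 at u ∈ {-3, -1, 1, 3}; ∂g/∂v = -30v(v - 3)(v - 1)(v + 2) = 0 at v ∈ {-2, 0, 1, 3}.
The Hessian is diagonal: diag(g_uu, g_vv). Second derivatives: g_uu(-3)=-720, g_uu(-1)=240, g_uu(1)=-240, g_uu(3)=720; g_vv(-2)=900, g_vv(0)=-180, g_vv(1)=180, g_vv(3)=-900.
Saddle points occur where the two diagonal entries have opposite signs: (-3, -2), (-3, 1), (-1, 0), (-1, 3), (1, -2), (1, 1), (3, 0), (3, 3). Count: 8.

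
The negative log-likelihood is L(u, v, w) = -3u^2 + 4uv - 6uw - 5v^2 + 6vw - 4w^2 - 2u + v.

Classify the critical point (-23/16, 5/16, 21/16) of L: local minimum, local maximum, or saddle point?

local maximum

The Hessian is constant: H = [[-6, 4, -6], [4, -10, 6], [-6, 6, -8]].
Leading principal minors: Δ₁ = -6, Δ₂ = 44, Δ₃ = -64.
The minors alternate sign starting negative (−, +, −), so H is negative definite: a local maximum.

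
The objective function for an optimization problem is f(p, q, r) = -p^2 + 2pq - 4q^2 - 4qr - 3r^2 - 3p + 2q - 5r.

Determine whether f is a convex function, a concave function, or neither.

concave

f is quadratic, so its Hessian is the constant matrix H = [[-2, 2, 0], [2, -8, -4], [0, -4, -6]].
Leading principal minors: -2, 12, -40.
Signs alternate −, +, − ⇒ H ≺ 0 ⇒ concave.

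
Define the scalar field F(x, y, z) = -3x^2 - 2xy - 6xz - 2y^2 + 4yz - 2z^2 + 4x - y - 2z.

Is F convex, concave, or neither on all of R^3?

neither

F is quadratic, so its Hessian is the constant matrix H = [[-6, -2, -6], [-2, -4, 4], [-6, 4, -4]].
Leading principal minors: -6, 20, 256.
Neither pattern holds ⇒ H is indefinite ⇒ neither convex nor concave.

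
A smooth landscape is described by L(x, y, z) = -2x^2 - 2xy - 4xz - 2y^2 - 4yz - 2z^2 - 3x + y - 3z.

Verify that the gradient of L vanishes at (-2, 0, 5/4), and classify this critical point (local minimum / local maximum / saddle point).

saddle point

∇L = (-4x - 2y - 4z - 3, -2x - 4y - 4z + 1, -4x - 4y - 4z - 3); substituting (-2, 0, 5/4) gives ∇L = (0, 0, 0), so (-2, 0, 5/4) is indeed a critical point.
The Hessian is constant: H = [[-4, -2, -4], [-2, -4, -4], [-4, -4, -4]].
Leading principal minors: Δ₁ = -4, Δ₂ = 12, Δ₃ = 16.
The minors fit neither the all-positive nor the alternating-sign pattern, so H is indefinite: a saddle point.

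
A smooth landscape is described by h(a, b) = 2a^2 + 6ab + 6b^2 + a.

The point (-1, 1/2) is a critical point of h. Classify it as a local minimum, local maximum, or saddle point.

The Hessian of h is constant: H = [[4, 6], [6, 12]].
det(H) = 4·12 − 6² = 12.
det(H) > 0 and tr(H) = 16 > 0, so H is positive definite and the point is a local minimum.

local minimum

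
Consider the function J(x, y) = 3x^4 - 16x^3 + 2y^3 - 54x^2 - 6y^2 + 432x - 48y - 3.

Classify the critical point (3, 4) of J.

The mixed partial ∂²J/∂x∂y is 0, so the Hessian at any point is diag(J_xx, J_yy) = diag(12(3x^2 - 8x - 9), 12(y - 1)).
At (3, 4): H = diag(-72, 36).
The eigenvalues have opposite signs, so H is indefinite: a saddle point.

saddle point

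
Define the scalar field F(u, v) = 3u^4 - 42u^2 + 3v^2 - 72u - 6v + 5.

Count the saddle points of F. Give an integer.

1

F separates as a function of u plus a function of v, so ∇F=0 decouples.
∂F/∂u = 12(u - 3)(u + 1)(u + 2) = 0 at u ∈ {-2, -1, 3}; ∂F/∂v = 6(v - 1) = 0 at v ∈ {1}.
The Hessian is diagonal: diag(F_uu, F_vv). Second derivatives: F_uu(-2)=60, F_uu(-1)=-48, F_uu(3)=240; F_vv(1)=6.
Saddle points occur where the two diagonal entries have opposite signs: (-1, 1). Count: 1.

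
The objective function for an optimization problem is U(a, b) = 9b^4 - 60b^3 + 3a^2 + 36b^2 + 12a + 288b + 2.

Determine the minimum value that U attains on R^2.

U(a,b) separates as P(a) + Q(b) + 2, so its minimum is min P + min Q + 2.
P'(a) = 6a + 12 vanishes at a ∈ {-2}; Q'(b) = 36(b - 4)(b - 2)(b + 1) vanishes at b ∈ {-1, 2, 4}.
Local minima of P (where P''>0): P(-2)=-12. Local minima of Q: Q(-1)=-183, Q(4)=192.
So the global minimum of U is P(-2) + Q(-1) + 2 = -12 − 183 + 2 = -193, attained at (-2, -1).

-193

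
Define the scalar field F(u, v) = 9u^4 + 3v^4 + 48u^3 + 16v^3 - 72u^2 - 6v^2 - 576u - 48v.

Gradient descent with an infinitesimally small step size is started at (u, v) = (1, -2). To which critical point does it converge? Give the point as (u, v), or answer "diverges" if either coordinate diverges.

(2, -4)

F is separable, so gradient descent decouples: u follows -∂F/∂u, v follows -∂F/∂v.
∂F/∂u = 36(u - 2)(u + 2)(u + 4); at u=1 this is -540, so u increases.
∂F/∂v = 12(v - 1)(v + 1)(v + 4); at v=-2 this is 72, so v decreases.
u converges to its nearest critical value 2 (a local min of the u-part); v converges to -4. The iterate converges to (2, -4).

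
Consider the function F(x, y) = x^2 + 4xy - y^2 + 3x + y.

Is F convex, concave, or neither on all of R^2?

F is quadratic, so its Hessian is the constant matrix H = [[2, 4], [4, -2]].
det(H) = -20, tr(H) = 0.
det(H) < 0, so H is indefinite: neither convex nor concave.

neither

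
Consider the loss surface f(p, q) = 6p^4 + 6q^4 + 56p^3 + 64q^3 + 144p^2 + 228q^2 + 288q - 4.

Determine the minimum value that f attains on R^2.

-122

f(p,q) separates as A(p) + B(q) − 4, so its minimum is min A + min B − 4.
A'(p) = 24p(p + 3)(p + 4) vanishes at p ∈ {-4, -3, 0}; B'(q) = 24(q + 1)(q + 3)(q + 4) vanishes at q ∈ {-4, -3, -1}.
Local minima of A (where A''>0): A(-4)=256, A(0)=0. Local minima of B: B(-4)=-64, B(-1)=-118.
So the global minimum of f is A(0) + B(-1) − 4 = 0 − 118 − 4 = -122, attained at (0, -1).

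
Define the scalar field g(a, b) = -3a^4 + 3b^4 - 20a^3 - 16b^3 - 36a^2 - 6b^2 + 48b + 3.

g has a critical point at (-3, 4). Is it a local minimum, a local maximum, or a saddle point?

saddle point

The mixed partial ∂²g/∂a∂b is 0, so the Hessian at any point is diag(g_aa, g_bb) = diag(-12(3a^2 + 10a + 6), 12(3b^2 - 8b - 1)).
At (-3, 4): H = diag(-36, 180).
The eigenvalues have opposite signs, so H is indefinite: a saddle point.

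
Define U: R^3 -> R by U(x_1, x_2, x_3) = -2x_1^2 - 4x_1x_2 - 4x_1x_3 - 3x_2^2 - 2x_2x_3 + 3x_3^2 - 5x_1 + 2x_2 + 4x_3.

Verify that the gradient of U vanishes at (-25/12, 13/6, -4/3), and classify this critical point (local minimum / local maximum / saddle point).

saddle point

∇U = (-4x_1 - 4x_2 - 4x_3 - 5, -4x_1 - 6x_2 - 2x_3 + 2, -4x_1 - 2x_2 + 6x_3 + 4); substituting (-25/12, 13/6, -4/3) gives ∇U = (0, 0, 0), so (-25/12, 13/6, -4/3) is indeed a critical point.
The Hessian is constant: H = [[-4, -4, -4], [-4, -6, -2], [-4, -2, 6]].
Leading principal minors: Δ₁ = -4, Δ₂ = 8, Δ₃ = 96.
The minors fit neither the all-positive nor the alternating-sign pattern, so H is indefinite: a saddle point.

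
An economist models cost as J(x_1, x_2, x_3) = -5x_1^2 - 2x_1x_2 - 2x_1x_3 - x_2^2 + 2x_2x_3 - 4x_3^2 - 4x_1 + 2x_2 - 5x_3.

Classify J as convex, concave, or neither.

concave

J is quadratic, so its Hessian is the constant matrix H = [[-10, -2, -2], [-2, -2, 2], [-2, 2, -8]].
Leading principal minors: -10, 16, -64.
Signs alternate −, +, − ⇒ H ≺ 0 ⇒ concave.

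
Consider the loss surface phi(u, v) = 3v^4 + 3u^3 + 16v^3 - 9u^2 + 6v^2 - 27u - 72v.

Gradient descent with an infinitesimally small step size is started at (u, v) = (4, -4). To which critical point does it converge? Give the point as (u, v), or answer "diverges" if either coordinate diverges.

phi is separable, so gradient descent decouples: u follows -∂phi/∂u, v follows -∂phi/∂v.
∂phi/∂u = 9(u - 3)(u + 1); at u=4 this is 45, so u decreases.
∂phi/∂v = 12(v - 1)(v + 2)(v + 3); at v=-4 this is -120, so v increases.
u converges to its nearest critical value 3 (a local min of the u-part); v converges to -3. The iterate converges to (3, -3).

(3, -3)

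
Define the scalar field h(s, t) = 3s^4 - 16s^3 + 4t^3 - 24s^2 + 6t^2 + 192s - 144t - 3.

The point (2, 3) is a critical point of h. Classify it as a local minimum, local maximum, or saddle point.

saddle point

The mixed partial ∂²h/∂s∂t is 0, so the Hessian at any point is diag(h_ss, h_tt) = diag(12(3s^2 - 8s - 4), 12(2t + 1)).
At (2, 3): H = diag(-96, 84).
The eigenvalues have opposite signs, so H is indefinite: a saddle point.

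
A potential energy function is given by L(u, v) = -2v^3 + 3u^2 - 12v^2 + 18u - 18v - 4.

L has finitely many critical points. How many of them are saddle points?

1

L separates as a function of u plus a function of v, so ∇L=0 decouples.
∂L/∂u = 6(u + 3) = 0 at u ∈ {-3}; ∂L/∂v = -6(v + 1)(v + 3) = 0 at v ∈ {-3, -1}.
The Hessian is diagonal: diag(L_uu, L_vv). Second derivatives: L_uu(-3)=6; L_vv(-3)=12, L_vv(-1)=-12.
Saddle points occur where the two diagonal entries have opposite signs: (-3, -1). Count: 1.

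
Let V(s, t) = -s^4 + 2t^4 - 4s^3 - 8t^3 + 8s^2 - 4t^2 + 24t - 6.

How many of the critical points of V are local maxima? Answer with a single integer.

V separates as a function of s plus a function of t, so ∇V=0 decouples.
∂V/∂s = -4s(s - 1)(s + 4) = 0 at s ∈ {-4, 0, 1}; ∂V/∂t = 8(t - 3)(t - 1)(t + 1) = 0 at t ∈ {-1, 1, 3}.
The Hessian is diagonal: diag(V_ss, V_tt). Second derivatives: V_ss(-4)=-80, V_ss(0)=16, V_ss(1)=-20; V_tt(-1)=64, V_tt(1)=-32, V_tt(3)=64.
Local maxima occur where both diagonal entries negative: (-4, 1), (1, 1). Count: 2.

2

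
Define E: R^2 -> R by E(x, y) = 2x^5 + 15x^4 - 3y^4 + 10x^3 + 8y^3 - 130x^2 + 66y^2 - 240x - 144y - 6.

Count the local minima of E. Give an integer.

E separates as a function of x plus a function of y, so ∇E=0 decouples.
∂E/∂x = 10(x - 2)(x + 1)(x + 3)(x + 4) = 0 at x ∈ {-4, -3, -1, 2}; ∂E/∂y = -12(y - 4)(y - 1)(y + 3) = 0 at y ∈ {-3, 1, 4}.
The Hessian is diagonal: diag(E_xx, E_yy). Second derivatives: E_xx(-4)=-180, E_xx(-3)=100, E_xx(-1)=-180, E_xx(2)=900; E_yy(-3)=-336, E_yy(1)=144, E_yy(4)=-252.
Local minima occur where both diagonal entries positive: (-3, 1), (2, 1). Count: 2.

2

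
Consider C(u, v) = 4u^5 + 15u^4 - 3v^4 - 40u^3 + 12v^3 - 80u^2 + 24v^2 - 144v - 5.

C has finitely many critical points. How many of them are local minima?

2

C separates as a function of u plus a function of v, so ∇C=0 decouples.
∂C/∂u = 20u(u - 2)(u + 1)(u + 4) = 0 at u ∈ {-4, -1, 0, 2}; ∂C/∂v = -12(v - 3)(v - 2)(v + 2) = 0 at v ∈ {-2, 2, 3}.
The Hessian is diagonal: diag(C_uu, C_vv). Second derivatives: C_uu(-4)=-1440, C_uu(-1)=180, C_uu(0)=-160, C_uu(2)=720; C_vv(-2)=-240, C_vv(2)=48, C_vv(3)=-60.
Local minima occur where both diagonal entries positive: (-1, 2), (2, 2). Count: 2.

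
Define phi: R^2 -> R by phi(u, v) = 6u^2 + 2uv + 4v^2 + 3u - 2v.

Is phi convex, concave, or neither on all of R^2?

phi is quadratic, so its Hessian is the constant matrix H = [[12, 2], [2, 8]].
det(H) = 92, tr(H) = 20.
det(H) > 0 and tr(H) > 0, so H is positive definite everywhere: convex.

convex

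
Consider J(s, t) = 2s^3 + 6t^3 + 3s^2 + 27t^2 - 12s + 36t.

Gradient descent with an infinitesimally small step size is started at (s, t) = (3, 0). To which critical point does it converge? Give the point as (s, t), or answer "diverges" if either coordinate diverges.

(1, -1)

J is separable, so gradient descent decouples: s follows -∂J/∂s, t follows -∂J/∂t.
∂J/∂s = 6(s - 1)(s + 2); at s=3 this is 60, so s decreases.
∂J/∂t = 18(t + 1)(t + 2); at t=0 this is 36, so t decreases.
s converges to its nearest critical value 1 (a local min of the s-part); t converges to -1. The iterate converges to (1, -1).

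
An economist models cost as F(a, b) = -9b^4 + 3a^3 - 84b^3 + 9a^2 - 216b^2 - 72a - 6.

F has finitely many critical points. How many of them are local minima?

F separates as a function of a plus a function of b, so ∇F=0 decouples.
∂F/∂a = 9(a - 2)(a + 4) = 0 at a ∈ {-4, 2}; ∂F/∂b = -36b(b + 3)(b + 4) = 0 at b ∈ {-4, -3, 0}.
The Hessian is diagonal: diag(F_aa, F_bb). Second derivatives: F_aa(-4)=-54, F_aa(2)=54; F_bb(-4)=-144, F_bb(-3)=108, F_bb(0)=-432.
Local minima occur where both diagonal entries positive: (2, -3). Count: 1.

1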